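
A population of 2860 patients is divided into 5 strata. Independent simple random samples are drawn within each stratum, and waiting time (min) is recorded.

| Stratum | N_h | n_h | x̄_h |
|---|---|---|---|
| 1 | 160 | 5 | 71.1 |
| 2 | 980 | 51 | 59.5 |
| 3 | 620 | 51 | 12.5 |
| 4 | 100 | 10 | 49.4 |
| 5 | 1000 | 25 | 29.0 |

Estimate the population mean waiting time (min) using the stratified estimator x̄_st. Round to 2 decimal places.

x̄_st ≈ 38.94

N = Σ N_h = 2860. Stratum weights W_h = N_h/N.
x̄_st = (160·71.1 + 980·59.5 + 620·12.5 + 100·49.4 + 1000·29.0) / 2860 = 38.9427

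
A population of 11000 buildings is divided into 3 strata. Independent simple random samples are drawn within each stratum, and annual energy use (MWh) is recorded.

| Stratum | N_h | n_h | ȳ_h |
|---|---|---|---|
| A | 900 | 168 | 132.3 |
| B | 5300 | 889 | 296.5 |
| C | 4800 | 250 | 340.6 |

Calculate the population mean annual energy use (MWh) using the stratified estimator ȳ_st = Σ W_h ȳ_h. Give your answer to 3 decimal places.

ȳ_st ≈ 302.309

N = Σ N_h = 11000. Stratum weights W_h = N_h/N.
ȳ_st = (900·132.3 + 5300·296.5 + 4800·340.6) / 11000 = 302.30909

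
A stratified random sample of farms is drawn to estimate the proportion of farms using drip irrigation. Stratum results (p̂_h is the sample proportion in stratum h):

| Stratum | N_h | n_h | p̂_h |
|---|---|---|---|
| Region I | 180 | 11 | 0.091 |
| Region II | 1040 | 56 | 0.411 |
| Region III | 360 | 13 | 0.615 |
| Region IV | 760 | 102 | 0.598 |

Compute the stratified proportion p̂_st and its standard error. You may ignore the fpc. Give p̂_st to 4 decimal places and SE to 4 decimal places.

N = 2340; stratum weights W_h = N_h/N.
p̂_st = Σ W_h p̂_h = (180·0.091 + 1040·0.411 + 360·0.615 + 760·0.598)/2340 = 0.47850
V̂(p̂_st) = Σ W_h² p̂_h(1−p̂_h)/(n_h−1):
  stratum Region I: (180/2340)²·0.091·0.909/10 = 4.89462e-05
  stratum Region II: (1040/2340)²·0.411·0.589/55 = 0.00086942
  stratum Region III: (360/2340)²·0.615·0.385/12 = 0.000467012
  stratum Region IV: (760/2340)²·0.598·0.402/101 = 0.000251074
V̂(p̂_st) = 0.00163645; SE = √V̂ = 0.0404531

p̂_st ≈ 0.4785, SE ≈ 0.0405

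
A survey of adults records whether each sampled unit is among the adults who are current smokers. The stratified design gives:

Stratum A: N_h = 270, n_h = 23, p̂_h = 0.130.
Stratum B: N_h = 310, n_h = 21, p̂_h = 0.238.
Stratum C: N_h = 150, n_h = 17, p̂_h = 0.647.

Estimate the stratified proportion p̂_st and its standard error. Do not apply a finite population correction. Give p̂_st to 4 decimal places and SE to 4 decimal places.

p̂_st ≈ 0.2821, SE ≈ 0.0542

N = 730; stratum weights W_h = N_h/N.
p̂_st = Σ W_h p̂_h = (270·0.130 + 310·0.238 + 150·0.647)/730 = 0.28210
V̂(p̂_st) = Σ W_h² p̂_h(1−p̂_h)/(n_h−1):
  stratum A: (270/730)²·0.130·0.870/22 = 0.000703269
  stratum B: (310/730)²·0.238·0.762/20 = 0.00163523
  stratum C: (150/730)²·0.647·0.353/16 = 0.000602693
V̂(p̂_st) = 0.00294119; SE = √V̂ = 0.0542328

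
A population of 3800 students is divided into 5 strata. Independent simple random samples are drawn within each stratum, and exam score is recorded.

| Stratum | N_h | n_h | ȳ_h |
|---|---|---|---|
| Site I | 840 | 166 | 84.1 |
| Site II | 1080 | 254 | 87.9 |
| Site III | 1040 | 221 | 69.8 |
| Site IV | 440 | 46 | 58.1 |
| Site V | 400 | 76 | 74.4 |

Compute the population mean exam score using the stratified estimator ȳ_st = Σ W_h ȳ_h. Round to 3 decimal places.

N = Σ N_h = 3800. Stratum weights W_h = N_h/N.
ȳ_st = (840·84.1 + 1080·87.9 + 1040·69.8 + 440·58.1 + 400·74.4) / 3800 = 77.23474

ȳ_st ≈ 77.235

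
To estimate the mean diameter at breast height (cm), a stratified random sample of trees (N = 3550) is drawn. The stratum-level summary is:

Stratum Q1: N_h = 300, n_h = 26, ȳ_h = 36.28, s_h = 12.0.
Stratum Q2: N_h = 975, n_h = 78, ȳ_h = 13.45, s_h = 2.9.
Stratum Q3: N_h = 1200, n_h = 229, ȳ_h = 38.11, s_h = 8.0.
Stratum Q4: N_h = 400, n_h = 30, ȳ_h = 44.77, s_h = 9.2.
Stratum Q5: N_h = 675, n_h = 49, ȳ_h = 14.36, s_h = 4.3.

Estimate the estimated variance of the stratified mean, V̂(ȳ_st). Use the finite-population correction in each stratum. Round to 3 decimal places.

V̂(ȳ_st) = Σ W_h² (1 − n_h/N_h) s_h²/n_h, with W_h = N_h/N and N = 3550:
  stratum Q1: (300/3550)²·(1 − 26/300)·12.0²/26 = 0.0361247
  stratum Q2: (975/3550)²·(1 − 78/975)·2.9²/78 = 0.00748241
  stratum Q3: (1200/3550)²·(1 − 229/1200)·8.0²/229 = 0.0258397
  stratum Q4: (400/3550)²·(1 − 30/400)·9.2²/30 = 0.0331329
  stratum Q5: (675/3550)²·(1 − 49/675)·4.3²/49 = 0.0126521
V̂(ȳ_st) = 0.115232

V̂(ȳ_st) ≈ 0.115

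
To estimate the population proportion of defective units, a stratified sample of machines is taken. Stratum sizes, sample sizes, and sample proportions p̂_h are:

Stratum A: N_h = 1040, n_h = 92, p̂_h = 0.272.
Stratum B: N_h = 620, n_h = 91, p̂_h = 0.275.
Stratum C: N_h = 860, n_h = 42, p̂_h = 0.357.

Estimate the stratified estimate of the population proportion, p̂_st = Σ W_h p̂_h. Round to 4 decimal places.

N = 2520; stratum weights W_h = N_h/N.
p̂_st = Σ W_h p̂_h = (1040·0.272 + 620·0.275 + 860·0.357)/2520 = 0.30175

p̂_st ≈ 0.3017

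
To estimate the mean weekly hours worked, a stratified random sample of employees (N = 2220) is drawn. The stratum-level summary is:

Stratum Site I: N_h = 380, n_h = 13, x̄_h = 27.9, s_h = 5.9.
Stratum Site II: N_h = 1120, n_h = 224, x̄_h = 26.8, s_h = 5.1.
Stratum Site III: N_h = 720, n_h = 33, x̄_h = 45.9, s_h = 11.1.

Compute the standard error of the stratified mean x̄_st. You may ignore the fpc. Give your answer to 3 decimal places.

V̂(x̄_st) = Σ W_h² s_h²/n_h, with W_h = N_h/N and N = 2220:
  stratum Site I: (380/2220)²·5.9²/13 = 0.0784552
  stratum Site II: (1120/2220)²·5.1²/224 = 0.0295544
  stratum Site III: (720/2220)²·11.1²/33 = 0.392727
V̂(x̄_st) = 0.500737
SE(x̄_st) = √0.500737 = 0.707628

SE(x̄_st) ≈ 0.708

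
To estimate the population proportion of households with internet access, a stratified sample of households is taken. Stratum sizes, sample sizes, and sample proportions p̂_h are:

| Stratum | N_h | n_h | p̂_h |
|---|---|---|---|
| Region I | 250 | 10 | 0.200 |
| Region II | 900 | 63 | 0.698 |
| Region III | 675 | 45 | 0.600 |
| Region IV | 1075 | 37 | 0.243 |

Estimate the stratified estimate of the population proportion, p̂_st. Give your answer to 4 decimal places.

N = 2900; stratum weights W_h = N_h/N.
p̂_st = Σ W_h p̂_h = (250·0.200 + 900·0.698 + 675·0.600 + 1075·0.243)/2900 = 0.46359

p̂_st ≈ 0.4636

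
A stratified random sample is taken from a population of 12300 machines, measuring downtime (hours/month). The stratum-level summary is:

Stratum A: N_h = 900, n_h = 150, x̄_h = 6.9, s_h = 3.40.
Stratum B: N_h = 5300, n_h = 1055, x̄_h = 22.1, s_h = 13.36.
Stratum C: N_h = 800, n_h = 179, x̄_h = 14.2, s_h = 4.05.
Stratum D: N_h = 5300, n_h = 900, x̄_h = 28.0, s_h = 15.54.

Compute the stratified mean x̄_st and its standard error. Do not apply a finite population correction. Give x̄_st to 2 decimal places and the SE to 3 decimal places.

x̄_st ≈ 23.02, SE ≈ 0.286

x̄_st = Σ W_h x̄_h = (900·6.9 + 5300·22.1 + 800·14.2 + 5300·28.0)/12300 = 23.01626
V̂(x̄_st) = Σ W_h² s_h²/n_h, with W_h = N_h/N and N = 12300:
  stratum A: (900/12300)²·3.40²/150 = 0.000412612
  stratum B: (5300/12300)²·13.36²/1055 = 0.0314125
  stratum C: (800/12300)²·4.05²/179 = 0.000387638
  stratum D: (5300/12300)²·15.54²/900 = 0.0498197
V̂(x̄_st) = 0.0820324
SE(x̄_st) = √0.0820324 = 0.286413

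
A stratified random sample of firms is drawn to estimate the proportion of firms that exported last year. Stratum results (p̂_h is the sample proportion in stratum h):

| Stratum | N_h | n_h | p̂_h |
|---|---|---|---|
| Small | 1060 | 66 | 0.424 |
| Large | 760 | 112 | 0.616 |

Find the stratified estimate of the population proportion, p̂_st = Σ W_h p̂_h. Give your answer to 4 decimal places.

N = 1820; stratum weights W_h = N_h/N.
p̂_st = Σ W_h p̂_h = (1060·0.424 + 760·0.616)/1820 = 0.50418

p̂_st ≈ 0.5042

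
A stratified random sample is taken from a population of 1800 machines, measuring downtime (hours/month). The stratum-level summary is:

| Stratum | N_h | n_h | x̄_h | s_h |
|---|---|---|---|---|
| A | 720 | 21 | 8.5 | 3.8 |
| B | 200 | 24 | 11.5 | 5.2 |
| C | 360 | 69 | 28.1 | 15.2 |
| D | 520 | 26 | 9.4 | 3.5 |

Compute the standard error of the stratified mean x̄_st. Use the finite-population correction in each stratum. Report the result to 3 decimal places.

V̂(x̄_st) = Σ W_h² (1 − n_h/N_h) s_h²/n_h, with W_h = N_h/N and N = 1800:
  stratum A: (720/1800)²·(1 − 21/720)·3.8²/21 = 0.10681
  stratum B: (200/1800)²·(1 − 24/200)·5.2²/24 = 0.0122403
  stratum C: (360/1800)²·(1 − 69/360)·15.2²/69 = 0.108265
  stratum D: (520/1800)²·(1 − 26/520)·3.5²/26 = 0.0373549
V̂(x̄_st) = 0.264671
SE(x̄_st) = √0.264671 = 0.514461

SE(x̄_st) ≈ 0.514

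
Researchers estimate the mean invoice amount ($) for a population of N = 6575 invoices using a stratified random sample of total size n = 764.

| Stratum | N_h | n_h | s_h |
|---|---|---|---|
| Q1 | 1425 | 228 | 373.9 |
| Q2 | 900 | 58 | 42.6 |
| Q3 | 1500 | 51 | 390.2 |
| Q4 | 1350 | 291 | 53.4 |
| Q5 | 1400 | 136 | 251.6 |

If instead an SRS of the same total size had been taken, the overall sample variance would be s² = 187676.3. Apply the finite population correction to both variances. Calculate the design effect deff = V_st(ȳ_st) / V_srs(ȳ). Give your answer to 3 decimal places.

V̂(ȳ_st) = Σ W_h² (1 − n_h/N_h) s_h²/n_h, with W_h = N_h/N and N = 6575:
  stratum Q1: (1425/6575)²·(1 − 228/1425)·373.9²/228 = 24.1932
  stratum Q2: (900/6575)²·(1 − 58/900)·42.6²/58 = 0.548472
  stratum Q3: (1500/6575)²·(1 − 51/1500)·390.2²/51 = 150.097
  stratum Q4: (1350/6575)²·(1 − 291/1350)·53.4²/291 = 0.324062
  stratum Q5: (1400/6575)²·(1 − 136/1400)·251.6²/136 = 19.0531
V_st = 194.216
V_srs = (1 − 764/6575)·187676.3/764 = 217.106
deff = V_st / V_srs = 194.216/217.106 = 0.8946

deff ≈ 0.895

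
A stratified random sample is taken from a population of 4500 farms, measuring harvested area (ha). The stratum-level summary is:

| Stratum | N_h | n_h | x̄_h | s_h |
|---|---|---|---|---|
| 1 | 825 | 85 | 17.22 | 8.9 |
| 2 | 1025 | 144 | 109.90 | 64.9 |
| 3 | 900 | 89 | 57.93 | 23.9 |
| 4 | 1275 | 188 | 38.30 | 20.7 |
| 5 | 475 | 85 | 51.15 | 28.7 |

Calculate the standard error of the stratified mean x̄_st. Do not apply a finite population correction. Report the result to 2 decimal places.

V̂(x̄_st) = Σ W_h² s_h²/n_h, with W_h = N_h/N and N = 4500:
  stratum 1: (825/4500)²·8.9²/85 = 0.0313216
  stratum 2: (1025/4500)²·64.9²/144 = 1.51757
  stratum 3: (900/4500)²·23.9²/89 = 0.256724
  stratum 4: (1275/4500)²·20.7²/188 = 0.182969
  stratum 5: (475/4500)²·28.7²/85 = 0.107971
V̂(x̄_st) = 2.09656
SE(x̄_st) = √2.09656 = 1.44795

SE(x̄_st) ≈ 1.45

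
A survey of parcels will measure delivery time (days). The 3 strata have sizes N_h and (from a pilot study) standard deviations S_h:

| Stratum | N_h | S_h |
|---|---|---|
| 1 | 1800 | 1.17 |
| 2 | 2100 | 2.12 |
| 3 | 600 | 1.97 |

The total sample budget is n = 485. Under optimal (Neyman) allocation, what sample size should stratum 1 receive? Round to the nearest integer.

132

Neyman allocation: n_h = n · N_h S_h / Σ N_i S_i, with n = 485.
  stratum 1: N_h·S_h = 1800·1.17 = 2106.00
  stratum 2: N_h·S_h = 2100·2.12 = 4452.00
  stratum 3: N_h·S_h = 600·1.97 = 1182.00
Σ N_h S_h = 7740.00
n for stratum 1 = 485·2106.00/7740.00 = 131.965 → 132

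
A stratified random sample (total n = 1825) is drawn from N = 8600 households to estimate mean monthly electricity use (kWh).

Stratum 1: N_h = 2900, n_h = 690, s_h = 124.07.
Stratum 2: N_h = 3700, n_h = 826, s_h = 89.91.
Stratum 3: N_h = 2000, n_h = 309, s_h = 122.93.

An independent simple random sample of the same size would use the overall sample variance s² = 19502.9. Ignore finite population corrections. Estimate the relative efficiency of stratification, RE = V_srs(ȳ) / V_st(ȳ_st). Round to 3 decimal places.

RE ≈ 1.528

V̂(ȳ_st) = Σ W_h² s_h²/n_h, with W_h = N_h/N and N = 8600:
  stratum 1: (2900/8600)²·124.07²/690 = 2.53678
  stratum 2: (3700/8600)²·89.91²/826 = 1.81152
  stratum 3: (2000/8600)²·122.93²/309 = 2.64497
V_st = 6.99327
V_srs = s²/n = 19502.9/1825 = 10.6865
Relative efficiency = V_srs / V_st = 10.6865/6.99327 = 1.5281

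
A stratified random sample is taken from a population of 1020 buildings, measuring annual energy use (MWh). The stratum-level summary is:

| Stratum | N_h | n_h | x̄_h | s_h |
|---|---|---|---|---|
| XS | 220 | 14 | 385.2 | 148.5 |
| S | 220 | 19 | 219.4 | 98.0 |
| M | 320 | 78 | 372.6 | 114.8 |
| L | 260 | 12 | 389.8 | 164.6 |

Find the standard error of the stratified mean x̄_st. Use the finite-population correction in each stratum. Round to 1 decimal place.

V̂(x̄_st) = Σ W_h² (1 − n_h/N_h) s_h²/n_h, with W_h = N_h/N and N = 1020:
  stratum XS: (220/1020)²·(1 − 14/220)·148.5²/14 = 68.6143
  stratum S: (220/1020)²·(1 − 19/220)·98.0²/19 = 21.4841
  stratum M: (320/1020)²·(1 − 78/320)·114.8²/78 = 12.5763
  stratum L: (260/1020)²·(1 − 12/260)·164.6²/12 = 139.928
V̂(x̄_st) = 242.602
SE(x̄_st) = √242.602 = 15.5757

SE(x̄_st) ≈ 15.6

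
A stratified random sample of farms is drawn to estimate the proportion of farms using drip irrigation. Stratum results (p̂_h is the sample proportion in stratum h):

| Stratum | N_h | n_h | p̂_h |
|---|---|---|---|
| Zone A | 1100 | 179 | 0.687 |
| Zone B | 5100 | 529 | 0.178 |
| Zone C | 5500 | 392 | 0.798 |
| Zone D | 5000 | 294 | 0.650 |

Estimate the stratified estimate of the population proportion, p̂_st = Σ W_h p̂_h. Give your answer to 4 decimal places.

p̂_st ≈ 0.5570

N = 16700; stratum weights W_h = N_h/N.
p̂_st = Σ W_h p̂_h = (1100·0.687 + 5100·0.178 + 5500·0.798 + 5000·0.650)/16700 = 0.55704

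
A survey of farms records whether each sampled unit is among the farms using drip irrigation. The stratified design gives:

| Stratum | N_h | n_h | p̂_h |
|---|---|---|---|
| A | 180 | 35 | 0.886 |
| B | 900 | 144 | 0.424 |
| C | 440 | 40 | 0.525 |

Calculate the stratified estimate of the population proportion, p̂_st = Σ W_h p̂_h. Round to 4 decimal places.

N = 1520; stratum weights W_h = N_h/N.
p̂_st = Σ W_h p̂_h = (180·0.886 + 900·0.424 + 440·0.525)/1520 = 0.50795

p̂_st ≈ 0.5079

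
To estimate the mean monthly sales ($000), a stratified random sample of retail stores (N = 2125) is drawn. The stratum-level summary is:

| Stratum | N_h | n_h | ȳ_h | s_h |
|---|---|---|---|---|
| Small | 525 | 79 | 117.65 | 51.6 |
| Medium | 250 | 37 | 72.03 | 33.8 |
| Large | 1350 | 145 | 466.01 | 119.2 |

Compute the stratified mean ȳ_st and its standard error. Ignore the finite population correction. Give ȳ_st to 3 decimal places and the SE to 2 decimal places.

ȳ_st = Σ W_h ȳ_h = (525·117.65 + 250·72.03 + 1350·466.01)/2125 = 333.59400
V̂(ȳ_st) = Σ W_h² s_h²/n_h, with W_h = N_h/N and N = 2125:
  stratum Small: (525/2125)²·51.6²/79 = 2.05718
  stratum Medium: (250/2125)²·33.8²/37 = 0.42736
  stratum Large: (1350/2125)²·119.2²/145 = 39.5489
V̂(ȳ_st) = 42.0334
SE(ȳ_st) = √42.0334 = 6.48332

ȳ_st ≈ 333.594, SE ≈ 6.48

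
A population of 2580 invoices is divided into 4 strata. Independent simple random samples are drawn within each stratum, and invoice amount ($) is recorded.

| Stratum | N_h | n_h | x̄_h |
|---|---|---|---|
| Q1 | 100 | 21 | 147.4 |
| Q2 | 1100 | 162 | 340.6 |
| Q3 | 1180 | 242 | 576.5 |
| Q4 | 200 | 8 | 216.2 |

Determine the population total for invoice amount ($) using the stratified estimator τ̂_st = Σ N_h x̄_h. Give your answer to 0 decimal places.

τ̂_st = Σ N_h x̄_h = 100·147.4 + 1100·340.6 + 1180·576.5 + 200·216.2 = 1112910

τ̂_st ≈ 1112910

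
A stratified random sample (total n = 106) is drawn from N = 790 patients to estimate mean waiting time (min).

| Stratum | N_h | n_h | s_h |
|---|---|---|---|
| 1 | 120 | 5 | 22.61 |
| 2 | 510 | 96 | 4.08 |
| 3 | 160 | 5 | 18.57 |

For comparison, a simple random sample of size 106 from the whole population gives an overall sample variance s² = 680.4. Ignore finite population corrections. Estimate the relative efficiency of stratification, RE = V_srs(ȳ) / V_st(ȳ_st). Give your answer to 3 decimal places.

RE ≈ 1.220

V̂(ȳ_st) = Σ W_h² s_h²/n_h, with W_h = N_h/N and N = 790:
  stratum 1: (120/790)²·22.61²/5 = 2.35906
  stratum 2: (510/790)²·4.08²/96 = 0.0722662
  stratum 3: (160/790)²·18.57²/5 = 2.82904
V_st = 5.26037
V_srs = s²/n = 680.4/106 = 6.41887
Relative efficiency = V_srs / V_st = 6.41887/5.26037 = 1.2202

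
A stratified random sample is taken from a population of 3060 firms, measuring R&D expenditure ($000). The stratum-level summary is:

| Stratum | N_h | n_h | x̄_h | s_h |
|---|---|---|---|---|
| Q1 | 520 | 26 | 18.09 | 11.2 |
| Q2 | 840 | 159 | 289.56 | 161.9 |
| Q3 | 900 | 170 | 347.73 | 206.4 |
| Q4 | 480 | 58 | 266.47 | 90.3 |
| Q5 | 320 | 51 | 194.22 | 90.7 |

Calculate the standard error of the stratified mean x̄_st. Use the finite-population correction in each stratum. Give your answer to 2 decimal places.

V̂(x̄_st) = Σ W_h² (1 − n_h/N_h) s_h²/n_h, with W_h = N_h/N and N = 3060:
  stratum Q1: (520/3060)²·(1 − 26/520)·11.2²/26 = 0.132358
  stratum Q2: (840/3060)²·(1 − 159/840)·161.9²/159 = 10.0712
  stratum Q3: (900/3060)²·(1 − 170/900)·206.4²/170 = 17.583
  stratum Q4: (480/3060)²·(1 − 58/480)·90.3²/58 = 3.04129
  stratum Q5: (320/3060)²·(1 − 51/320)·90.7²/51 = 1.48287
V̂(x̄_st) = 32.3107
SE(x̄_st) = √32.3107 = 5.68425

SE(x̄_st) ≈ 5.68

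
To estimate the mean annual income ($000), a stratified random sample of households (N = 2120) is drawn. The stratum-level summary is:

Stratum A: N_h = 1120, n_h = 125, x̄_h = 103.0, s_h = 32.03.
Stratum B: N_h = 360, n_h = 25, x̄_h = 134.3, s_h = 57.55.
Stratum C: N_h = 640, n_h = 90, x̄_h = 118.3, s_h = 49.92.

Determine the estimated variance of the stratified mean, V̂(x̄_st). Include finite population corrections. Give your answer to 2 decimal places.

V̂(x̄_st) ≈ 7.76

V̂(x̄_st) = Σ W_h² (1 − n_h/N_h) s_h²/n_h, with W_h = N_h/N and N = 2120:
  stratum A: (1120/2120)²·(1 − 125/1120)·32.03²/125 = 2.03504
  stratum B: (360/2120)²·(1 − 25/360)·57.55²/25 = 3.55489
  stratum C: (640/2120)²·(1 − 90/640)·49.92²/90 = 2.16859
V̂(x̄_st) = 7.75852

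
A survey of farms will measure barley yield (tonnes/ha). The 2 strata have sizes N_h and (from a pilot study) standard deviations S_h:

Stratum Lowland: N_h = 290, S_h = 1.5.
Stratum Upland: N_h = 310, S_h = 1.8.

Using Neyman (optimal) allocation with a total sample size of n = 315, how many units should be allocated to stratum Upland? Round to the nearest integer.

Neyman allocation: n_h = n · N_h S_h / Σ N_i S_i, with n = 315.
  stratum Lowland: N_h·S_h = 290·1.5 = 435.00
  stratum Upland: N_h·S_h = 310·1.8 = 558.00
Σ N_h S_h = 993.00
n for stratum Upland = 315·558.00/993.00 = 177.009 → 177

177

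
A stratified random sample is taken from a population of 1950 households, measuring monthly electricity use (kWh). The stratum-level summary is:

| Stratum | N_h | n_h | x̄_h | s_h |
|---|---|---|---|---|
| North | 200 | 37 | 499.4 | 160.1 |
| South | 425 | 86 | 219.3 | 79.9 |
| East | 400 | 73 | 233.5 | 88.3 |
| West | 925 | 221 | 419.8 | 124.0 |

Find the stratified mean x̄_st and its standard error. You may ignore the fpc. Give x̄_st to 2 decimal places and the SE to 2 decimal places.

x̄_st ≈ 346.05, SE ≈ 5.56

x̄_st = Σ W_h x̄_h = (200·499.4 + 425·219.3 + 400·233.5 + 925·419.8)/1950 = 346.05000
V̂(x̄_st) = Σ W_h² s_h²/n_h, with W_h = N_h/N and N = 1950:
  stratum North: (200/1950)²·160.1²/37 = 7.28738
  stratum South: (425/1950)²·79.9²/86 = 3.52617
  stratum East: (400/1950)²·88.3²/73 = 4.49417
  stratum West: (925/1950)²·124.0²/221 = 15.6554
V̂(x̄_st) = 30.9632
SE(x̄_st) = √30.9632 = 5.56446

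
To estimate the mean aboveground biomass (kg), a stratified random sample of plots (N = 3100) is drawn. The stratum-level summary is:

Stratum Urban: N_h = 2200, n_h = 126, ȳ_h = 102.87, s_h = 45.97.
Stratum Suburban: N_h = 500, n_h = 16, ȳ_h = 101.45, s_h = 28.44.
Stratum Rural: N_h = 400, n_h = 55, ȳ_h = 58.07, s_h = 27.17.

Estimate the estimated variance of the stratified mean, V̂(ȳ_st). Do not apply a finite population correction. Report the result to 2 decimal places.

V̂(ȳ_st) ≈ 9.99

V̂(ȳ_st) = Σ W_h² s_h²/n_h, with W_h = N_h/N and N = 3100:
  stratum Urban: (2200/3100)²·45.97²/126 = 8.44696
  stratum Suburban: (500/3100)²·28.44²/16 = 1.31509
  stratum Rural: (400/3100)²·27.17²/55 = 0.223467
V̂(ȳ_st) = 9.98552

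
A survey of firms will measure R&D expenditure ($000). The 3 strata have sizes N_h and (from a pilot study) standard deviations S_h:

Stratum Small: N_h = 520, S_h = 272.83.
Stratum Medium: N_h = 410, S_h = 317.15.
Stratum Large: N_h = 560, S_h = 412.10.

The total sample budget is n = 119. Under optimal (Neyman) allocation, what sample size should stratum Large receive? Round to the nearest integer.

55

Neyman allocation: n_h = n · N_h S_h / Σ N_i S_i, with n = 119.
  stratum Small: N_h·S_h = 520·272.83 = 141871.60
  stratum Medium: N_h·S_h = 410·317.15 = 130031.50
  stratum Large: N_h·S_h = 560·412.10 = 230776.00
Σ N_h S_h = 502679.10
n for stratum Large = 119·230776.00/502679.10 = 54.632 → 55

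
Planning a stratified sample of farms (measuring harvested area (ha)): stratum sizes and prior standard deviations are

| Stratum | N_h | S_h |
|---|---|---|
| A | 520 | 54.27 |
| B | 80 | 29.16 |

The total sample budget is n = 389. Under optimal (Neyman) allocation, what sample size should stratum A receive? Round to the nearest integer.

359

Neyman allocation: n_h = n · N_h S_h / Σ N_i S_i, with n = 389.
  stratum A: N_h·S_h = 520·54.27 = 28220.40
  stratum B: N_h·S_h = 80·29.16 = 2332.80
Σ N_h S_h = 30553.20
n for stratum A = 389·28220.40/30553.20 = 359.299 → 359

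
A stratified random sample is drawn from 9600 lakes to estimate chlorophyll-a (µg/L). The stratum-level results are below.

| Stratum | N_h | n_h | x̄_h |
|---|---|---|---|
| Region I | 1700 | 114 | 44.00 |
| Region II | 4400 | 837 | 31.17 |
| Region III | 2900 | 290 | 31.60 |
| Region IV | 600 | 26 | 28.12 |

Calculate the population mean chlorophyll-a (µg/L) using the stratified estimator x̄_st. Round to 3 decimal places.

N = Σ N_h = 9600. Stratum weights W_h = N_h/N.
x̄_st = (1700·44.00 + 4400·31.17 + 2900·31.60 + 600·28.12) / 9600 = 33.38125

x̄_st ≈ 33.381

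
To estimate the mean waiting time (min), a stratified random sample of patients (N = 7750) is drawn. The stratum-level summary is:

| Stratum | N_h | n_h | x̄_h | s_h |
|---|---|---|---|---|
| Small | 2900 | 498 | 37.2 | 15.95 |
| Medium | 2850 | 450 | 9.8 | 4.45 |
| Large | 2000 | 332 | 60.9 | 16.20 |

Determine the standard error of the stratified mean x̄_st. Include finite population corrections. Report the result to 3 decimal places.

V̂(x̄_st) = Σ W_h² (1 − n_h/N_h) s_h²/n_h, with W_h = N_h/N and N = 7750:
  stratum Small: (2900/7750)²·(1 − 498/2900)·15.95²/498 = 0.0592461
  stratum Medium: (2850/7750)²·(1 − 450/2850)·4.45²/450 = 0.00501141
  stratum Large: (2000/7750)²·(1 − 332/2000)·16.20²/332 = 0.0439051
V̂(x̄_st) = 0.108163
SE(x̄_st) = √0.108163 = 0.328881

SE(x̄_st) ≈ 0.329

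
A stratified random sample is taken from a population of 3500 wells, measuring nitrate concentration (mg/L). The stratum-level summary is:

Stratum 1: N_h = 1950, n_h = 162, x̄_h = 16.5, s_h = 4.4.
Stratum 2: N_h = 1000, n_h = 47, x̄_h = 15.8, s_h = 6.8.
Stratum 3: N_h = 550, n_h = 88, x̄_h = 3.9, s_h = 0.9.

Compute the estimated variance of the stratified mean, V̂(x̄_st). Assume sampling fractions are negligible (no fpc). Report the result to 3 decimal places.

V̂(x̄_st) ≈ 0.118

V̂(x̄_st) = Σ W_h² s_h²/n_h, with W_h = N_h/N and N = 3500:
  stratum 1: (1950/3500)²·4.4²/162 = 0.0370957
  stratum 2: (1000/3500)²·6.8²/47 = 0.0803126
  stratum 3: (550/3500)²·0.9²/88 = 0.000227296
V̂(x̄_st) = 0.117636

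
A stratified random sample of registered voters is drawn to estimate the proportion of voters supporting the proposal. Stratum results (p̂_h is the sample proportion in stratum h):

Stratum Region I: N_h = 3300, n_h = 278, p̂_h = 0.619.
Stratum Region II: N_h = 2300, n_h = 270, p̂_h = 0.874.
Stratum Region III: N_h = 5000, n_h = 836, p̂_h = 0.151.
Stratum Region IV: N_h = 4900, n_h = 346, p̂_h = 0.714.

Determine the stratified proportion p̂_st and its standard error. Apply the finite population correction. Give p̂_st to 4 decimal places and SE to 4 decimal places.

N = 15500; stratum weights W_h = N_h/N.
p̂_st = Σ W_h p̂_h = (3300·0.619 + 2300·0.874 + 5000·0.151 + 4900·0.714)/15500 = 0.53590
V̂(p̂_st) = Σ W_h² (1 − n_h/N_h) p̂_h(1−p̂_h)/(n_h−1):
  stratum Region I: (3300/15500)²·(1 − 278/3300)·0.619·0.381/277 = 3.53412e-05
  stratum Region II: (2300/15500)²·(1 − 270/2300)·0.874·0.126/269 = 7.95592e-06
  stratum Region III: (5000/15500)²·(1 − 836/5000)·0.151·0.849/835 = 1.3305e-05
  stratum Region IV: (4900/15500)²·(1 − 346/4900)·0.714·0.286/345 = 5.49757e-05
V̂(p̂_st) = 0.000111578; SE = √V̂ = 0.010563

p̂_st ≈ 0.5359, SE ≈ 0.0106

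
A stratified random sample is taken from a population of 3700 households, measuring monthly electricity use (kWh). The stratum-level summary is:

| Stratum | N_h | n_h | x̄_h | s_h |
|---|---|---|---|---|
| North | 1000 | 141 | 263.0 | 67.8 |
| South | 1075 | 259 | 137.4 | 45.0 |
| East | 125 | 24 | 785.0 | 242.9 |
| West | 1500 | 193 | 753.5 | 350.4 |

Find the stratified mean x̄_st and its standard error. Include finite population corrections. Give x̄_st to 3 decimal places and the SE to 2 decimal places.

x̄_st ≈ 442.995, SE ≈ 9.79

x̄_st = Σ W_h x̄_h = (1000·263.0 + 1075·137.4 + 125·785.0 + 1500·753.5)/3700 = 442.99459
V̂(x̄_st) = Σ W_h² (1 − n_h/N_h) s_h²/n_h, with W_h = N_h/N and N = 3700:
  stratum North: (1000/3700)²·(1 − 141/1000)·67.8²/141 = 2.04564
  stratum South: (1075/3700)²·(1 − 259/1075)·45.0²/259 = 0.50098
  stratum East: (125/3700)²·(1 − 24/125)·242.9²/24 = 2.26711
  stratum West: (1500/3700)²·(1 − 193/1500)·350.4²/193 = 91.1033
V̂(x̄_st) = 95.9171
SE(x̄_st) = √95.9171 = 9.79373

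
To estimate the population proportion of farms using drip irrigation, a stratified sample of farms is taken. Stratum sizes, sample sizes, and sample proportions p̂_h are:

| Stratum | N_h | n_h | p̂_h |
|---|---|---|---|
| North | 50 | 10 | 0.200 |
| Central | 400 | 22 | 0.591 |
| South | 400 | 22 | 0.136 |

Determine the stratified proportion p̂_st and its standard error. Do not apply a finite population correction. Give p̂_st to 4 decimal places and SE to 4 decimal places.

p̂_st ≈ 0.3539, SE ≈ 0.0620

N = 850; stratum weights W_h = N_h/N.
p̂_st = Σ W_h p̂_h = (50·0.200 + 400·0.591 + 400·0.136)/850 = 0.35388
V̂(p̂_st) = Σ W_h² p̂_h(1−p̂_h)/(n_h−1):
  stratum North: (50/850)²·0.200·0.800/9 = 6.15148e-05
  stratum Central: (400/850)²·0.591·0.409/21 = 0.00254902
  stratum South: (400/850)²·0.136·0.864/21 = 0.00123913
V̂(p̂_st) = 0.00384966; SE = √V̂ = 0.0620457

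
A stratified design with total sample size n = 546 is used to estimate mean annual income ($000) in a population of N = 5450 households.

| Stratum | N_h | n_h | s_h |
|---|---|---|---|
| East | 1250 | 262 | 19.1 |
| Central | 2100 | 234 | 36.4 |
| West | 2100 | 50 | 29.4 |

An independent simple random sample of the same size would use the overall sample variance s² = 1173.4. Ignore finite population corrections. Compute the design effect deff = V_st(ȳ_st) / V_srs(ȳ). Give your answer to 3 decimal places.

deff ≈ 1.620

V̂(ȳ_st) = Σ W_h² s_h²/n_h, with W_h = N_h/N and N = 5450:
  stratum East: (1250/5450)²·19.1²/262 = 0.0732474
  stratum Central: (2100/5450)²·36.4²/234 = 0.840683
  stratum West: (2100/5450)²·29.4²/50 = 2.56667
V_st = 3.4806
V_srs = s²/n = 1173.4/546 = 2.14908
deff = V_st / V_srs = 3.4806/2.14908 = 1.6196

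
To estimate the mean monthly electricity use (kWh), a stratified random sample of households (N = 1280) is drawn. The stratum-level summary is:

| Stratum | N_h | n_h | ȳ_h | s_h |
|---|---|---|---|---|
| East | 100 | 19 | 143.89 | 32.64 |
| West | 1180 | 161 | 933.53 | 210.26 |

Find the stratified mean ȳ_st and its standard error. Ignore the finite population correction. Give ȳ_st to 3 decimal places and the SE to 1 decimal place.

ȳ_st ≈ 871.839, SE ≈ 15.3

ȳ_st = Σ W_h ȳ_h = (100·143.89 + 1180·933.53)/1280 = 871.83937
V̂(ȳ_st) = Σ W_h² s_h²/n_h, with W_h = N_h/N and N = 1280:
  stratum East: (100/1280)²·32.64²/19 = 0.342237
  stratum West: (1180/1280)²·210.26²/161 = 233.363
V̂(ȳ_st) = 233.705
SE(ȳ_st) = √233.705 = 15.2874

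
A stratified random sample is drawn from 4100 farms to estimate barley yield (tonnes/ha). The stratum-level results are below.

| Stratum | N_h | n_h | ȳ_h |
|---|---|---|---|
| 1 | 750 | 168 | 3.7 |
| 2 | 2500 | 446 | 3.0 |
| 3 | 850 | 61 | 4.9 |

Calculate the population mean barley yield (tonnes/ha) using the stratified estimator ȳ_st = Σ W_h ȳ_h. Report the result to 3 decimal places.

N = Σ N_h = 4100. Stratum weights W_h = N_h/N.
ȳ_st = (750·3.7 + 2500·3.0 + 850·4.9) / 4100 = 3.52195

ȳ_st ≈ 3.522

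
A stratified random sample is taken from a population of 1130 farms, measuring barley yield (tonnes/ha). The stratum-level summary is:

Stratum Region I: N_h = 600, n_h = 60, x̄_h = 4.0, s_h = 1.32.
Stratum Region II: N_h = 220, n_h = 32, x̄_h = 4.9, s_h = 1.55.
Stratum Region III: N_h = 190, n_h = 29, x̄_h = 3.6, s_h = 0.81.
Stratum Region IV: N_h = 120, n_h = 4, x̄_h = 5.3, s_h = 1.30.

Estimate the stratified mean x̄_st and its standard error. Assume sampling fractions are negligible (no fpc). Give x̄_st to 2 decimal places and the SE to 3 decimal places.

x̄_st = Σ W_h x̄_h = (600·4.0 + 220·4.9 + 190·3.6 + 120·5.3)/1130 = 4.24602
V̂(x̄_st) = Σ W_h² s_h²/n_h, with W_h = N_h/N and N = 1130:
  stratum Region I: (600/1130)²·1.32²/60 = 0.00818733
  stratum Region II: (220/1130)²·1.55²/32 = 0.00284578
  stratum Region III: (190/1130)²·0.81²/29 = 0.00063962
  stratum Region IV: (120/1130)²·1.30²/4 = 0.00476466
V̂(x̄_st) = 0.0164374
SE(x̄_st) = √0.0164374 = 0.128208

x̄_st ≈ 4.25, SE ≈ 0.128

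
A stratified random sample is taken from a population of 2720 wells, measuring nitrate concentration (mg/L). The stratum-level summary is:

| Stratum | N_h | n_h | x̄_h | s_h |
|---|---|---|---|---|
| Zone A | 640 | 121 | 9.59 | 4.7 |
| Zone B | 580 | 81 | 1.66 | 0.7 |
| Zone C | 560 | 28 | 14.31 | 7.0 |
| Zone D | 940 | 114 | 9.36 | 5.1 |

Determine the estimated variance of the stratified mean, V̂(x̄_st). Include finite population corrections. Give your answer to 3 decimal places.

V̂(x̄_st) = Σ W_h² (1 − n_h/N_h) s_h²/n_h, with W_h = N_h/N and N = 2720:
  stratum Zone A: (640/2720)²·(1 − 121/640)·4.7²/121 = 0.00819634
  stratum Zone B: (580/2720)²·(1 − 81/580)·0.7²/81 = 0.000236647
  stratum Zone C: (560/2720)²·(1 − 28/560)·7.0²/28 = 0.0704693
  stratum Zone D: (940/2720)²·(1 − 114/940)·5.1²/114 = 0.0239445
V̂(x̄_st) = 0.102847

V̂(x̄_st) ≈ 0.103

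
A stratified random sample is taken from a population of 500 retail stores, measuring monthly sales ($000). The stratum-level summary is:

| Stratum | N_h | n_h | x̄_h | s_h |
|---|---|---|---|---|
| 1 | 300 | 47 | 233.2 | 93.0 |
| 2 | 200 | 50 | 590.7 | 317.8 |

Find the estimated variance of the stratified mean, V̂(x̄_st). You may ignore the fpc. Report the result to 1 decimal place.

V̂(x̄_st) ≈ 389.4

V̂(x̄_st) = Σ W_h² s_h²/n_h, with W_h = N_h/N and N = 500:
  stratum 1: (300/500)²·93.0²/47 = 66.2477
  stratum 2: (200/500)²·317.8²/50 = 323.19
V̂(x̄_st) = 389.438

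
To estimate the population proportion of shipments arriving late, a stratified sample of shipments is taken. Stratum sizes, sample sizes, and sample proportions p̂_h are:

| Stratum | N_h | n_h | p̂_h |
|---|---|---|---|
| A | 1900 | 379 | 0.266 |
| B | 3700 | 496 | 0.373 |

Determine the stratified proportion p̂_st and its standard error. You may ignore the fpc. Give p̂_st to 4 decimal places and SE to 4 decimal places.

N = 5600; stratum weights W_h = N_h/N.
p̂_st = Σ W_h p̂_h = (1900·0.266 + 3700·0.373)/5600 = 0.33670
V̂(p̂_st) = Σ W_h² p̂_h(1−p̂_h)/(n_h−1):
  stratum A: (1900/5600)²·0.266·0.734/378 = 5.94589e-05
  stratum B: (3700/5600)²·0.373·0.627/495 = 0.000206252
V̂(p̂_st) = 0.000265711; SE = √V̂ = 0.0163006

p̂_st ≈ 0.3367, SE ≈ 0.0163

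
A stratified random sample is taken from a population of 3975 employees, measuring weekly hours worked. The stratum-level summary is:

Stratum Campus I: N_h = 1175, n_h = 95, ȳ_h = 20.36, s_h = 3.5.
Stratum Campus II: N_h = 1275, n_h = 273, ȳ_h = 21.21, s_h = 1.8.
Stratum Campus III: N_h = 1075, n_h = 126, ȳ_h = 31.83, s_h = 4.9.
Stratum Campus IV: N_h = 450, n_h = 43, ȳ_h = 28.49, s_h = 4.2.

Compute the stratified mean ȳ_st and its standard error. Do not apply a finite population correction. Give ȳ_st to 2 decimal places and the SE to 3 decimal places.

ȳ_st = Σ W_h ȳ_h = (1175·20.36 + 1275·21.21 + 1075·31.83 + 450·28.49)/3975 = 24.65497
V̂(ȳ_st) = Σ W_h² s_h²/n_h, with W_h = N_h/N and N = 3975:
  stratum Campus I: (1175/3975)²·3.5²/95 = 0.0112671
  stratum Campus II: (1275/3975)²·1.8²/273 = 0.00122104
  stratum Campus III: (1075/3975)²·4.9²/126 = 0.0139368
  stratum Campus IV: (450/3975)²·4.2²/43 = 0.00525752
V̂(ȳ_st) = 0.0316825
SE(ȳ_st) = √0.0316825 = 0.177996

ȳ_st ≈ 24.65, SE ≈ 0.178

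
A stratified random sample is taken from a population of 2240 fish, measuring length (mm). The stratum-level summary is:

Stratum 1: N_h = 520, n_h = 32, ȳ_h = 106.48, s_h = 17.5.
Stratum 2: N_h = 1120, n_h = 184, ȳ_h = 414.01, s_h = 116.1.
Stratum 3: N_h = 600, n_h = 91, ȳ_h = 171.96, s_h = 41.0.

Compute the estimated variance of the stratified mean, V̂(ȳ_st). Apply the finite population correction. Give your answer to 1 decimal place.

V̂(ȳ_st) ≈ 16.9

V̂(ȳ_st) = Σ W_h² (1 − n_h/N_h) s_h²/n_h, with W_h = N_h/N and N = 2240:
  stratum 1: (520/2240)²·(1 − 32/520)·17.5²/32 = 0.484009
  stratum 2: (1120/2240)²·(1 − 184/1120)·116.1²/184 = 15.3054
  stratum 3: (600/2240)²·(1 − 91/600)·41.0²/91 = 1.12434
V̂(ȳ_st) = 16.9137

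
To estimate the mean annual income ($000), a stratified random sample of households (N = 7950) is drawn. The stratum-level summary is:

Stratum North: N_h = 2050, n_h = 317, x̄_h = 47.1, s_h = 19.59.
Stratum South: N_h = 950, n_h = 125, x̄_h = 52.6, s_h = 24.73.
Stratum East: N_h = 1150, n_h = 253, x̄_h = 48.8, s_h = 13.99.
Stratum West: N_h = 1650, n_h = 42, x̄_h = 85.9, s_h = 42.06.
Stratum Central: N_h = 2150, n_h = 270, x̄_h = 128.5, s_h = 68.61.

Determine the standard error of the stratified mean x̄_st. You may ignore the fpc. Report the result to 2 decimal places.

V̂(x̄_st) = Σ W_h² s_h²/n_h, with W_h = N_h/N and N = 7950:
  stratum North: (2050/7950)²·19.59²/317 = 0.0804976
  stratum South: (950/7950)²·24.73²/125 = 0.0698636
  stratum East: (1150/7950)²·13.99²/253 = 0.0161874
  stratum West: (1650/7950)²·42.06²/42 = 1.81436
  stratum Central: (2150/7950)²·68.61²/270 = 1.27513
V̂(x̄_st) = 3.25603
SE(x̄_st) = √3.25603 = 1.80445

SE(x̄_st) ≈ 1.80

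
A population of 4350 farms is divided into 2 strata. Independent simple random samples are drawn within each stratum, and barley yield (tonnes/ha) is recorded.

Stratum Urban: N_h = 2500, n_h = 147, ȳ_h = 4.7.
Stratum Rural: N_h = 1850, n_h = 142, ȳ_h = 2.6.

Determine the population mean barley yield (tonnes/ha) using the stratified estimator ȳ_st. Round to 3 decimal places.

ȳ_st ≈ 3.807

N = Σ N_h = 4350. Stratum weights W_h = N_h/N.
ȳ_st = (2500·4.7 + 1850·2.6) / 4350 = 3.80690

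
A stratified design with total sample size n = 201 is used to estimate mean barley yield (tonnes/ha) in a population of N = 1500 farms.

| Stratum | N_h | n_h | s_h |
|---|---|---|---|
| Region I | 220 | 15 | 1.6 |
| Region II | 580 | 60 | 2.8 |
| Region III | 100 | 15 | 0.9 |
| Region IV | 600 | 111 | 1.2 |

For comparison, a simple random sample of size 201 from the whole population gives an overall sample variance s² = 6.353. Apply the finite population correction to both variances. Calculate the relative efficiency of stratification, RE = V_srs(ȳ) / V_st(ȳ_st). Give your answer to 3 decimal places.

RE ≈ 1.199

V̂(ȳ_st) = Σ W_h² (1 − n_h/N_h) s_h²/n_h, with W_h = N_h/N and N = 1500:
  stratum Region I: (220/1500)²·(1 − 15/220)·1.6²/15 = 0.00342092
  stratum Region II: (580/1500)²·(1 − 60/580)·2.8²/60 = 0.0175151
  stratum Region III: (100/1500)²·(1 − 15/100)·0.9²/15 = 0.000204
  stratum Region IV: (600/1500)²·(1 − 111/600)·1.2²/111 = 0.00169168
V_st = 0.0228317
V_srs = (1 − 201/1500)·6.353/201 = 0.0273716
Relative efficiency = V_srs / V_st = 0.0273716/0.0228317 = 1.1988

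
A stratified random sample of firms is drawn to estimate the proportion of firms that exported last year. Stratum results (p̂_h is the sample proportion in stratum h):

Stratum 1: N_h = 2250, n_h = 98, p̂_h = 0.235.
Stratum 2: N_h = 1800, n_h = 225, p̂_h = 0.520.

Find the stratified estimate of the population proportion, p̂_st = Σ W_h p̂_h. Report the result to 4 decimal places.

N = 4050; stratum weights W_h = N_h/N.
p̂_st = Σ W_h p̂_h = (2250·0.235 + 1800·0.520)/4050 = 0.36167

p̂_st ≈ 0.3617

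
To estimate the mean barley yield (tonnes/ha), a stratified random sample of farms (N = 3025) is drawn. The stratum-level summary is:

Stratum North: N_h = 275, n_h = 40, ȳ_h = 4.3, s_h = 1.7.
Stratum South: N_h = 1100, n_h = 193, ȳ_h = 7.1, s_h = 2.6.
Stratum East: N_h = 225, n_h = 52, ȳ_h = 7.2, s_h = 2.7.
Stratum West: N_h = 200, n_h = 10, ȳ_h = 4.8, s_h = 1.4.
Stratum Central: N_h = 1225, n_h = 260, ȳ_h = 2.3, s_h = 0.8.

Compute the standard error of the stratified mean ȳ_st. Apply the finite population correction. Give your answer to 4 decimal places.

SE(ȳ_st) ≈ 0.0778

V̂(ȳ_st) = Σ W_h² (1 − n_h/N_h) s_h²/n_h, with W_h = N_h/N and N = 3025:
  stratum North: (275/3025)²·(1 − 40/275)·1.7²/40 = 0.000510255
  stratum South: (1100/3025)²·(1 − 193/1100)·2.6²/193 = 0.0038189
  stratum East: (225/3025)²·(1 − 52/225)·2.7²/52 = 0.000596351
  stratum West: (200/3025)²·(1 − 10/200)·1.4²/10 = 0.000813933
  stratum Central: (1225/3025)²·(1 − 260/1225)·0.8²/260 = 0.000317994
V̂(ȳ_st) = 0.00605744
SE(ȳ_st) = √0.00605744 = 0.0778295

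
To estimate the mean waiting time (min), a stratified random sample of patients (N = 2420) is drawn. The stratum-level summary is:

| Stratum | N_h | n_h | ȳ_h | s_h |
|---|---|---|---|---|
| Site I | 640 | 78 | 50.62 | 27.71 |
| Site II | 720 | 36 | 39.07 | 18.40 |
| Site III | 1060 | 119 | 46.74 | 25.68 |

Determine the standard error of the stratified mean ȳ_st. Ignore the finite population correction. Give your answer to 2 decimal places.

V̂(ȳ_st) = Σ W_h² s_h²/n_h, with W_h = N_h/N and N = 2420:
  stratum Site I: (640/2420)²·27.71²/78 = 0.688506
  stratum Site II: (720/2420)²·18.40²/36 = 0.832468
  stratum Site III: (1060/2420)²·25.68²/119 = 1.06322
V̂(ȳ_st) = 2.5842
SE(ȳ_st) = √2.5842 = 1.60754

SE(ȳ_st) ≈ 1.61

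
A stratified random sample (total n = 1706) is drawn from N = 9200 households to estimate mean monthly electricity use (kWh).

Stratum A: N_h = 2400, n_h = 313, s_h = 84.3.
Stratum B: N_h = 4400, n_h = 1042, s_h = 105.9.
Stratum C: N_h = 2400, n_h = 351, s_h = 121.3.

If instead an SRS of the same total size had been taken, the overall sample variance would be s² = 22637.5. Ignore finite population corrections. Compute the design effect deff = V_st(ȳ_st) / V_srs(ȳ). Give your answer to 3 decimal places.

deff ≈ 0.517

V̂(ȳ_st) = Σ W_h² s_h²/n_h, with W_h = N_h/N and N = 9200:
  stratum A: (2400/9200)²·84.3²/313 = 1.5451
  stratum B: (4400/9200)²·105.9²/1042 = 2.46181
  stratum C: (2400/9200)²·121.3²/351 = 2.85273
V_st = 6.85964
V_srs = s²/n = 22637.5/1706 = 13.2693
deff = V_st / V_srs = 6.85964/13.2693 = 0.5170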